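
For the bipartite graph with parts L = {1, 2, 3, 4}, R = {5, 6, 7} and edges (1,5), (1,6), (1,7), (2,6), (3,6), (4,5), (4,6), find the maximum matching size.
3 (matching: (1,7), (2,6), (4,5); upper bound min(|L|,|R|) = min(4,3) = 3)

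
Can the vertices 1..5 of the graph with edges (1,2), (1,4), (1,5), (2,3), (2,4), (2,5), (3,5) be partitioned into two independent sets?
No (odd cycle of length 3: 2 -> 1 -> 5 -> 2)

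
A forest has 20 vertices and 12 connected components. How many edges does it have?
8 (Each of the 12 component trees on V_i vertices has V_i - 1 edges; summing gives V - C = 20 - 12 = 8)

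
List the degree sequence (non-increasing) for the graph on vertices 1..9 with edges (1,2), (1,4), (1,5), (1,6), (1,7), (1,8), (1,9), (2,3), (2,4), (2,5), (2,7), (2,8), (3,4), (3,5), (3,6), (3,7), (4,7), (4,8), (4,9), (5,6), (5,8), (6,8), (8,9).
[7, 6, 6, 6, 5, 5, 4, 4, 3] (degrees: deg(1)=7, deg(2)=6, deg(3)=5, deg(4)=6, deg(5)=5, deg(6)=4, deg(7)=4, deg(8)=6, deg(9)=3)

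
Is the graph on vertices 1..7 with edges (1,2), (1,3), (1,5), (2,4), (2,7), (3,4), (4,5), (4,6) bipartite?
Yes. Partition: {1, 4, 7}, {2, 3, 5, 6}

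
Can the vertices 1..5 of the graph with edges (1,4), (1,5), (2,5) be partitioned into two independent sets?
Yes. Partition: {1, 2, 3}, {4, 5}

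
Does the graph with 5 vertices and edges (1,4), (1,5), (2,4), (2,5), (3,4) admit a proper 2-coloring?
Yes. Partition: {1, 2, 3}, {4, 5}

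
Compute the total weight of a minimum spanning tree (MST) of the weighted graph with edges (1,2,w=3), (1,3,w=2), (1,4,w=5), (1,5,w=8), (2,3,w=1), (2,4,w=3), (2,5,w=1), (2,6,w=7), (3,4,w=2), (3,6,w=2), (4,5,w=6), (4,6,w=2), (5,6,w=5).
8 (MST edges: (1,3,w=2), (2,3,w=1), (2,5,w=1), (3,4,w=2), (3,6,w=2); sum of weights 2 + 1 + 1 + 2 + 2 = 8)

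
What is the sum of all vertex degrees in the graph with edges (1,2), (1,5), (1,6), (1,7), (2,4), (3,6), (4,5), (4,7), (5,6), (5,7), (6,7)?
22 (handshake: sum of degrees = 2|E| = 2 x 11 = 22)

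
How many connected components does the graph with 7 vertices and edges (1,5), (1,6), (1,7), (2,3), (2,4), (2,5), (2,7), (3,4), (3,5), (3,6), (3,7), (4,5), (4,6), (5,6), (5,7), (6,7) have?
1 (components: {1, 2, 3, 4, 5, 6, 7})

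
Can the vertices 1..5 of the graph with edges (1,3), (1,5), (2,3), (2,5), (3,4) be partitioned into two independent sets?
Yes. Partition: {1, 2, 4}, {3, 5}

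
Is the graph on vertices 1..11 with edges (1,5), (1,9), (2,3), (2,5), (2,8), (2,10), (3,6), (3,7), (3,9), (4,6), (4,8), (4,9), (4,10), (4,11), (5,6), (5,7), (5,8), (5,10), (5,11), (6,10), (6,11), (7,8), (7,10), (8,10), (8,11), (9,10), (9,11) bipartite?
No (odd cycle of length 5: 2 -> 5 -> 1 -> 9 -> 3 -> 2)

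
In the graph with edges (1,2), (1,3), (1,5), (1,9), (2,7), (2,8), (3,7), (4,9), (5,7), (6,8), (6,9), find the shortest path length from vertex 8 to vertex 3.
3 (path: 8 -> 2 -> 1 -> 3, 3 edges)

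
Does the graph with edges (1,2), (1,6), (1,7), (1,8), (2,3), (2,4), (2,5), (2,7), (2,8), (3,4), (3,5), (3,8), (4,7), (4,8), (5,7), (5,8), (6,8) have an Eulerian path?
Yes — and in fact it has an Eulerian circuit (the graph is connected and all 8 vertices have even degree)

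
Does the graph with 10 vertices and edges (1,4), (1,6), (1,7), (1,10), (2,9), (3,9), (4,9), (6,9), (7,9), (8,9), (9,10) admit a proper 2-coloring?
Yes. Partition: {1, 5, 9}, {2, 3, 4, 6, 7, 8, 10}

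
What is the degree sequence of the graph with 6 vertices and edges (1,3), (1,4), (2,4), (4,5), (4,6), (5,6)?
[4, 2, 2, 2, 1, 1] (degrees: deg(1)=2, deg(2)=1, deg(3)=1, deg(4)=4, deg(5)=2, deg(6)=2)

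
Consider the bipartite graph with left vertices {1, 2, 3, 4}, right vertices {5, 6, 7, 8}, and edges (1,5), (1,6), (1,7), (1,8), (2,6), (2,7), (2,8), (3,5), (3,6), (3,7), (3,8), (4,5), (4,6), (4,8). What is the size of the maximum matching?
4 (matching: (1,8), (2,7), (3,6), (4,5); upper bound min(|L|,|R|) = min(4,4) = 4)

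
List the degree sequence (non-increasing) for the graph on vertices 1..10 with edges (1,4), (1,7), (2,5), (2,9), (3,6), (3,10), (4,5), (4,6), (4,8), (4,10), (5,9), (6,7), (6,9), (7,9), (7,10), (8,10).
[5, 4, 4, 4, 4, 3, 2, 2, 2, 2] (degrees: deg(1)=2, deg(2)=2, deg(3)=2, deg(4)=5, deg(5)=3, deg(6)=4, deg(7)=4, deg(8)=2, deg(9)=4, deg(10)=4)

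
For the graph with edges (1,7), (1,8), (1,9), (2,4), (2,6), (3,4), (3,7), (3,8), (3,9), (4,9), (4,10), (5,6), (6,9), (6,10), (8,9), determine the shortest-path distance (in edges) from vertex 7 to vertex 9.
2 (path: 7 -> 1 -> 9, 2 edges)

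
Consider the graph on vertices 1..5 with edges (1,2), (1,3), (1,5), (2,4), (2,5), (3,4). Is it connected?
Yes (BFS from 1 visits [1, 2, 3, 5, 4] — all 5 vertices reached)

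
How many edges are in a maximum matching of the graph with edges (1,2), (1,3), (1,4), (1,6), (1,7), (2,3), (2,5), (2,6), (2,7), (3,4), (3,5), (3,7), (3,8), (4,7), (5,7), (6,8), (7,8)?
4 (matching: (1,4), (2,6), (3,5), (7,8); upper bound floor(n/2) = floor(8/2) = 4)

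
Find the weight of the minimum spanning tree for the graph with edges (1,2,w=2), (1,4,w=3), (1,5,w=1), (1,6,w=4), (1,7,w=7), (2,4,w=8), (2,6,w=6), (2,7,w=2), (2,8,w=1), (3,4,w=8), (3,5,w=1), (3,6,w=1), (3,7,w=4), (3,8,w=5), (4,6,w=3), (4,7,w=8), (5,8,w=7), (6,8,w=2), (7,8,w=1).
10 (MST edges: (1,2,w=2), (1,4,w=3), (1,5,w=1), (2,8,w=1), (3,5,w=1), (3,6,w=1), (7,8,w=1); sum of weights 2 + 3 + 1 + 1 + 1 + 1 + 1 = 10)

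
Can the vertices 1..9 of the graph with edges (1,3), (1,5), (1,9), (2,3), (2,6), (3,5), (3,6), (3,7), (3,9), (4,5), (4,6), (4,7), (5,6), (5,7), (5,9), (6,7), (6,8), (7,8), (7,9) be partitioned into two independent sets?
No (odd cycle of length 3: 3 -> 1 -> 9 -> 3)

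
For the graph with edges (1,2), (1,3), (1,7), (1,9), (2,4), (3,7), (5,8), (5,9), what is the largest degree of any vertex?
4 (attained at vertex 1)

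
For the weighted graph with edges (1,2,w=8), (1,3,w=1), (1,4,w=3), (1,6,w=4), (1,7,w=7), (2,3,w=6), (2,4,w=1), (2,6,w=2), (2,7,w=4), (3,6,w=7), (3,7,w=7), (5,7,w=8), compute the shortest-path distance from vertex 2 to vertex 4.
1 (path: 2 -> 4; weights 1 = 1)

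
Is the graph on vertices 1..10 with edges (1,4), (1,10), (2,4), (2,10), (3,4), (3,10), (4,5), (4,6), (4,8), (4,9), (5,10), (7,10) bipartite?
Yes. Partition: {1, 2, 3, 5, 6, 7, 8, 9}, {4, 10}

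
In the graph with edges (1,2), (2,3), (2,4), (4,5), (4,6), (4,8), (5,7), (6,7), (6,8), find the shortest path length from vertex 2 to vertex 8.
2 (path: 2 -> 4 -> 8, 2 edges)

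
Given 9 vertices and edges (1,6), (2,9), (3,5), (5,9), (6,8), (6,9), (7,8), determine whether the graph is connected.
No, it has 2 components: {1, 2, 3, 5, 6, 7, 8, 9}, {4}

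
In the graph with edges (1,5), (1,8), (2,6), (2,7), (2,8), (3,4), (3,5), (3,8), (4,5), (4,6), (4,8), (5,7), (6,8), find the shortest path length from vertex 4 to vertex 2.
2 (path: 4 -> 6 -> 2, 2 edges)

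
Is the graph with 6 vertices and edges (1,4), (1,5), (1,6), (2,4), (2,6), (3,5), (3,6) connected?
Yes (BFS from 1 visits [1, 4, 5, 6, 2, 3] — all 6 vertices reached)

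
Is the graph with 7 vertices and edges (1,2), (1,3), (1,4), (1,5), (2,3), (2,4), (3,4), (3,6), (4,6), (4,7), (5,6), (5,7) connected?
Yes (BFS from 1 visits [1, 2, 3, 4, 5, 6, 7] — all 7 vertices reached)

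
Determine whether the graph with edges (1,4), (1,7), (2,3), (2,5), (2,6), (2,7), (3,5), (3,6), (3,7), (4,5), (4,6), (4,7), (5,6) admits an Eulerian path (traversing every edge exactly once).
Yes — and in fact it has an Eulerian circuit (the graph is connected and all 7 vertices have even degree)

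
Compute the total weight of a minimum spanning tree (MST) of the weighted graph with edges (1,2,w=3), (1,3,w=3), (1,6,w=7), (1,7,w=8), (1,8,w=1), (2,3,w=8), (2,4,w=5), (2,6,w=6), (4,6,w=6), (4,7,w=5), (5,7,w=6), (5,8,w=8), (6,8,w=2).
25 (MST edges: (1,2,w=3), (1,3,w=3), (1,8,w=1), (2,4,w=5), (4,7,w=5), (5,7,w=6), (6,8,w=2); sum of weights 3 + 3 + 1 + 5 + 5 + 6 + 2 = 25)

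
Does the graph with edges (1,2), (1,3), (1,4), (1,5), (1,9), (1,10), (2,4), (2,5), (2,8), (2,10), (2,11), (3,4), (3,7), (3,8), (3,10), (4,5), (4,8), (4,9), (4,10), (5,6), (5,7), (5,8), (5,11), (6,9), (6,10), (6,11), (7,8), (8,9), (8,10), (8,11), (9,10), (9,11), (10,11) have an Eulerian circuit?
No (4 vertices have odd degree: {3, 4, 5, 7}; Eulerian circuit requires 0)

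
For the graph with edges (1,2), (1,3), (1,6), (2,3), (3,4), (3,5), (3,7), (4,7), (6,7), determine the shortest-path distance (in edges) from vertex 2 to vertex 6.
2 (path: 2 -> 1 -> 6, 2 edges)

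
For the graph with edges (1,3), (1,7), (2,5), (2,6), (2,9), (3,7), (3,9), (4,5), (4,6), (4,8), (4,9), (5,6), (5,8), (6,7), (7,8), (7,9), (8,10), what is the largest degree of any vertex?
5 (attained at vertex 7)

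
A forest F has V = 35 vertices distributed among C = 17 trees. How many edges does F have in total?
18 (Each of the 17 component trees on V_i vertices has V_i - 1 edges; summing gives V - C = 35 - 17 = 18)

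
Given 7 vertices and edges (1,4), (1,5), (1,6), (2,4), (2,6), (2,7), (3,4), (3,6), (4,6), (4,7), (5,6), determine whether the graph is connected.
Yes (BFS from 1 visits [1, 4, 5, 6, 2, 3, 7] — all 7 vertices reached)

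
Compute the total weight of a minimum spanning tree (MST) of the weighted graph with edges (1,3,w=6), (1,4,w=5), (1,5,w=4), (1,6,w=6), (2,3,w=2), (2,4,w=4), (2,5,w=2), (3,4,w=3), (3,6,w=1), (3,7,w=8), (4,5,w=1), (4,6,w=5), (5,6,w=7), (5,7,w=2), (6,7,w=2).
12 (MST edges: (1,5,w=4), (2,3,w=2), (2,5,w=2), (3,6,w=1), (4,5,w=1), (5,7,w=2); sum of weights 4 + 2 + 2 + 1 + 1 + 2 = 12)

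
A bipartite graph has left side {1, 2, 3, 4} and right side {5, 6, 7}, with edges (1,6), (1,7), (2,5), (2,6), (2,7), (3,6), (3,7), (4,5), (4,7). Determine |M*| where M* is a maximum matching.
3 (matching: (1,7), (2,6), (4,5); upper bound min(|L|,|R|) = min(4,3) = 3)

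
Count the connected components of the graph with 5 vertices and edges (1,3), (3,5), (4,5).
2 (components: {1, 3, 4, 5}, {2})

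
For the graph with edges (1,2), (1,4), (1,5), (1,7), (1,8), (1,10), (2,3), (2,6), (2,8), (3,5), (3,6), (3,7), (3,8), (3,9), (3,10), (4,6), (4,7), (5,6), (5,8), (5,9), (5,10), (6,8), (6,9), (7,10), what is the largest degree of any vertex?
7 (attained at vertex 3)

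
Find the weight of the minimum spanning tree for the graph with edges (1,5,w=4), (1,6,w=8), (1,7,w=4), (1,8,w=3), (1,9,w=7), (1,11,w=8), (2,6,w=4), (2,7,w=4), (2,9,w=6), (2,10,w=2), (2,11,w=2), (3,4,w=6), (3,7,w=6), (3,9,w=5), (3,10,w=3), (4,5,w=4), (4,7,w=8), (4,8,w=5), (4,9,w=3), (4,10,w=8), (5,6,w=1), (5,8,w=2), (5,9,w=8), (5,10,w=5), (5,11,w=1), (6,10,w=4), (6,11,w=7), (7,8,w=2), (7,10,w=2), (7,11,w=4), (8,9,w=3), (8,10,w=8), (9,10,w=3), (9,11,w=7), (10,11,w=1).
21 (MST edges: (1,8,w=3), (2,11,w=2), (3,10,w=3), (4,9,w=3), (5,6,w=1), (5,8,w=2), (5,11,w=1), (7,8,w=2), (8,9,w=3), (10,11,w=1); sum of weights 3 + 2 + 3 + 3 + 1 + 2 + 1 + 2 + 3 + 1 = 21)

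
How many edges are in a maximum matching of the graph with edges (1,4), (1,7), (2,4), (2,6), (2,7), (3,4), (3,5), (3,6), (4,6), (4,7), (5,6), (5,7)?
3 (matching: (2,6), (3,4), (5,7); upper bound floor(n/2) = floor(7/2) = 3)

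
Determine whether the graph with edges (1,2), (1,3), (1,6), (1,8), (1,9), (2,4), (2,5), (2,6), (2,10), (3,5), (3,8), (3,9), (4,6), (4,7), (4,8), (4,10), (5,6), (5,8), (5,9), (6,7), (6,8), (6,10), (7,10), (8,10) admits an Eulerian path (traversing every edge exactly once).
No (8 vertices have odd degree: {1, 2, 4, 5, 6, 7, 9, 10}; Eulerian path requires 0 or 2)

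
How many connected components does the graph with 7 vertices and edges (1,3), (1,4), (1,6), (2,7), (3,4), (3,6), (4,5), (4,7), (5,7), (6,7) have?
1 (components: {1, 2, 3, 4, 5, 6, 7})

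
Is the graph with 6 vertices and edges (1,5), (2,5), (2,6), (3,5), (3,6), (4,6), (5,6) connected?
Yes (BFS from 1 visits [1, 5, 2, 3, 6, 4] — all 6 vertices reached)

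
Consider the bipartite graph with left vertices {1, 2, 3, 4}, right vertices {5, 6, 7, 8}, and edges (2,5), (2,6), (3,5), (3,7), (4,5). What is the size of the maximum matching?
3 (matching: (2,6), (3,7), (4,5); upper bound min(|L|,|R|) = min(4,4) = 4)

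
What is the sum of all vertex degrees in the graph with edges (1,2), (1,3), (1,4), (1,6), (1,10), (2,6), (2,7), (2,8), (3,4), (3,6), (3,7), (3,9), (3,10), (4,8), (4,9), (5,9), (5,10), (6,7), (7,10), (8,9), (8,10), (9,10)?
44 (handshake: sum of degrees = 2|E| = 2 x 22 = 44)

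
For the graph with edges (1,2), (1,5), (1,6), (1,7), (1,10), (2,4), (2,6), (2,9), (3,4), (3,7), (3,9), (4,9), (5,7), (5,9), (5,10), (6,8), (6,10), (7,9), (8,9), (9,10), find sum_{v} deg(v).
40 (handshake: sum of degrees = 2|E| = 2 x 20 = 40)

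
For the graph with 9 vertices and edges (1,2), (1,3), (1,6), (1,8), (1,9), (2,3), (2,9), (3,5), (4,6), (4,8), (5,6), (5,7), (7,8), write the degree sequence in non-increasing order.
[5, 3, 3, 3, 3, 3, 2, 2, 2] (degrees: deg(1)=5, deg(2)=3, deg(3)=3, deg(4)=2, deg(5)=3, deg(6)=3, deg(7)=2, deg(8)=3, deg(9)=2)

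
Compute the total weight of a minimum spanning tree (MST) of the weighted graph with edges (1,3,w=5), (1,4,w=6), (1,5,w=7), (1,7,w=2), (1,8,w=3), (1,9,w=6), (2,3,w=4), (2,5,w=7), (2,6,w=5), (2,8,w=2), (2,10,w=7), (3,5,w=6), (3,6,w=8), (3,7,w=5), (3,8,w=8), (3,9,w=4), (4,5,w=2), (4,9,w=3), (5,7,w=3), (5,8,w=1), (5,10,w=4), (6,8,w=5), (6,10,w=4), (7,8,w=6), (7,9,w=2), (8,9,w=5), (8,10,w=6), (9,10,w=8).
24 (MST edges: (1,7,w=2), (1,8,w=3), (2,3,w=4), (2,8,w=2), (4,5,w=2), (5,8,w=1), (5,10,w=4), (6,10,w=4), (7,9,w=2); sum of weights 2 + 3 + 4 + 2 + 2 + 1 + 4 + 4 + 2 = 24)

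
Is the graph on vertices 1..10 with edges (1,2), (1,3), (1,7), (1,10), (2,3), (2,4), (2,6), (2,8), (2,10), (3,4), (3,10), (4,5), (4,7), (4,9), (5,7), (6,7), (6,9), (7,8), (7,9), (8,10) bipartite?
No (odd cycle of length 3: 2 -> 1 -> 3 -> 2)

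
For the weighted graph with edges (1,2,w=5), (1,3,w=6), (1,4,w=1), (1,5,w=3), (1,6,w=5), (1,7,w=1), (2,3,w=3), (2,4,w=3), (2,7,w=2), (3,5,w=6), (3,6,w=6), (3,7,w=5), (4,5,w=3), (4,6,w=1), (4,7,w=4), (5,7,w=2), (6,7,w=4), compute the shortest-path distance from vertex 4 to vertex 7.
2 (path: 4 -> 1 -> 7; weights 1 + 1 = 2)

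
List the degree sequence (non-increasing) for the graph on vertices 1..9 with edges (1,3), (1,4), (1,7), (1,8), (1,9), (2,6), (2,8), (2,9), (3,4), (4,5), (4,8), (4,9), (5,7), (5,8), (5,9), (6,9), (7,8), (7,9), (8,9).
[7, 6, 5, 5, 4, 4, 3, 2, 2] (degrees: deg(1)=5, deg(2)=3, deg(3)=2, deg(4)=5, deg(5)=4, deg(6)=2, deg(7)=4, deg(8)=6, deg(9)=7)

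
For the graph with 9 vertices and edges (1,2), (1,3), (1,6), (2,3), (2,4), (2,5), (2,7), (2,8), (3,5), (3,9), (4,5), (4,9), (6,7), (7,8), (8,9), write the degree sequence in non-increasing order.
[6, 4, 3, 3, 3, 3, 3, 3, 2] (degrees: deg(1)=3, deg(2)=6, deg(3)=4, deg(4)=3, deg(5)=3, deg(6)=2, deg(7)=3, deg(8)=3, deg(9)=3)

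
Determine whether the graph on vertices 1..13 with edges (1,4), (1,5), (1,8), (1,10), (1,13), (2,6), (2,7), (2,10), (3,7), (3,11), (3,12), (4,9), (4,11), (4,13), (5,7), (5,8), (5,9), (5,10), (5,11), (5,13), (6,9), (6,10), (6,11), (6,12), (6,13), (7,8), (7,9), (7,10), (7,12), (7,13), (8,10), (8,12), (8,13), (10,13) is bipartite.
No (odd cycle of length 3: 5 -> 1 -> 13 -> 5)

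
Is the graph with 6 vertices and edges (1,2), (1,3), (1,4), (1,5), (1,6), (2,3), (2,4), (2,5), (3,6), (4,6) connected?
Yes (BFS from 1 visits [1, 2, 3, 4, 5, 6] — all 6 vertices reached)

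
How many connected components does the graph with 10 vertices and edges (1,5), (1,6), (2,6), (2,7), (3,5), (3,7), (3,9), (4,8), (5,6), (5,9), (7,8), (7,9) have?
2 (components: {1, 2, 3, 4, 5, 6, 7, 8, 9}, {10})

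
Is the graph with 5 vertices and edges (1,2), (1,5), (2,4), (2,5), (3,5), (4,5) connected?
Yes (BFS from 1 visits [1, 2, 5, 4, 3] — all 5 vertices reached)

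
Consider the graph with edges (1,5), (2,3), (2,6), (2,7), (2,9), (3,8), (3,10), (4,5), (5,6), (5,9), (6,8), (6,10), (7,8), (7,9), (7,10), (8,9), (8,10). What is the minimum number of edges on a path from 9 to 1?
2 (path: 9 -> 5 -> 1, 2 edges)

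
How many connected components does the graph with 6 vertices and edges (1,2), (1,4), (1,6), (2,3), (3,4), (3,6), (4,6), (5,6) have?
1 (components: {1, 2, 3, 4, 5, 6})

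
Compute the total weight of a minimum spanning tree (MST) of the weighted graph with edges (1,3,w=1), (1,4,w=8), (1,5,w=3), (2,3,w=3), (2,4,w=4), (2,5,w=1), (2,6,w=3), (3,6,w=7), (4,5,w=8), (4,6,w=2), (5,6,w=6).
10 (MST edges: (1,3,w=1), (1,5,w=3), (2,5,w=1), (2,6,w=3), (4,6,w=2); sum of weights 1 + 3 + 1 + 3 + 2 = 10)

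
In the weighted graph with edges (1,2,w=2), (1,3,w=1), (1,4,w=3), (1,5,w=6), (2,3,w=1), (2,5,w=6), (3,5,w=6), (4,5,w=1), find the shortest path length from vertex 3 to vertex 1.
1 (path: 3 -> 1; weights 1 = 1)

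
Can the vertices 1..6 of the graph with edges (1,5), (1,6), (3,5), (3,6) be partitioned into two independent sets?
Yes. Partition: {1, 2, 3, 4}, {5, 6}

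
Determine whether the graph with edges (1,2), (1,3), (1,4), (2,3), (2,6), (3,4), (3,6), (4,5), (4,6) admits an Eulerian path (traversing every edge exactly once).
No (4 vertices have odd degree: {1, 2, 5, 6}; Eulerian path requires 0 or 2)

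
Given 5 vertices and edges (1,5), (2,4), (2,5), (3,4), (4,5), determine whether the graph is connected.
Yes (BFS from 1 visits [1, 5, 2, 4, 3] — all 5 vertices reached)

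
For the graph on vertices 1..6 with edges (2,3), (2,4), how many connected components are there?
4 (components: {1}, {2, 3, 4}, {5}, {6})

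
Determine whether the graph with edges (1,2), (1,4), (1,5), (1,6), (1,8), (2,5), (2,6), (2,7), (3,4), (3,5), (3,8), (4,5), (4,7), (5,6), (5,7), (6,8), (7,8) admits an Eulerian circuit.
No (2 vertices have odd degree: {1, 3}; Eulerian circuit requires 0)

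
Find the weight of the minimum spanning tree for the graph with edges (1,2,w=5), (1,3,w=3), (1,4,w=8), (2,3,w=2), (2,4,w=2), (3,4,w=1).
6 (MST edges: (1,3,w=3), (2,4,w=2), (3,4,w=1); sum of weights 3 + 2 + 1 = 6)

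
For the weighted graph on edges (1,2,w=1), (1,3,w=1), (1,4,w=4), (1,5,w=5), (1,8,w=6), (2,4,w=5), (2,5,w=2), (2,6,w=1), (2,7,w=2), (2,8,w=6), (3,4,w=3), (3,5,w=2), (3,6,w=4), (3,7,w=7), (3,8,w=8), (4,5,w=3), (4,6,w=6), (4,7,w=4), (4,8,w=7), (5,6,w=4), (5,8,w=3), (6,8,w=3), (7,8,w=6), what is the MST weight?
13 (MST edges: (1,2,w=1), (1,3,w=1), (2,5,w=2), (2,6,w=1), (2,7,w=2), (3,4,w=3), (5,8,w=3); sum of weights 1 + 1 + 2 + 1 + 2 + 3 + 3 = 13)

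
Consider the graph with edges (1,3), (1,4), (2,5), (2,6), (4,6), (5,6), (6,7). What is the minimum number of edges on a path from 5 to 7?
2 (path: 5 -> 6 -> 7, 2 edges)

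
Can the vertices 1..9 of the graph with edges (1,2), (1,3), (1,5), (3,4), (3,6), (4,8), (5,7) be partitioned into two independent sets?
Yes. Partition: {1, 4, 6, 7, 9}, {2, 3, 5, 8}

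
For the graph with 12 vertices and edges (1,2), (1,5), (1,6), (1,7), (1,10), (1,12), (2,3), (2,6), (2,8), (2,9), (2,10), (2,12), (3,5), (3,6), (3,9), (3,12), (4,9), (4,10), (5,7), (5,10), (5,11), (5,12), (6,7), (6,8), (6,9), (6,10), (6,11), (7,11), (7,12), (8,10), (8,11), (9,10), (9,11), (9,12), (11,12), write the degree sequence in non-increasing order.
[8, 7, 7, 7, 7, 6, 6, 6, 5, 5, 4, 2] (degrees: deg(1)=6, deg(2)=7, deg(3)=5, deg(4)=2, deg(5)=6, deg(6)=8, deg(7)=5, deg(8)=4, deg(9)=7, deg(10)=7, deg(11)=6, deg(12)=7)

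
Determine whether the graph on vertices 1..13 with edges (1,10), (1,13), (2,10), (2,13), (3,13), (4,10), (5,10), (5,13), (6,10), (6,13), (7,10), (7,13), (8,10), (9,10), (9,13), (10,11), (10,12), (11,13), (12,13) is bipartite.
Yes. Partition: {1, 2, 3, 4, 5, 6, 7, 8, 9, 11, 12}, {10, 13}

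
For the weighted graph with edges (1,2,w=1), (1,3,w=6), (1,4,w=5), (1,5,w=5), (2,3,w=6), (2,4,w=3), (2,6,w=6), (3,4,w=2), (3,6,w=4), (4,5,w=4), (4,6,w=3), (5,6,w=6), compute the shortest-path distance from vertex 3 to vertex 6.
4 (path: 3 -> 6; weights 4 = 4)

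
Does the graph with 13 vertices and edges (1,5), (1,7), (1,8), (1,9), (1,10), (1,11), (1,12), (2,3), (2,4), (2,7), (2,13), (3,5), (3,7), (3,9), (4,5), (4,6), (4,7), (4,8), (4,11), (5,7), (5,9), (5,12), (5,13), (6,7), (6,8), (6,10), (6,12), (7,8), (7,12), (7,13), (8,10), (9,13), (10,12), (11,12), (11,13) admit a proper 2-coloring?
No (odd cycle of length 3: 5 -> 1 -> 7 -> 5)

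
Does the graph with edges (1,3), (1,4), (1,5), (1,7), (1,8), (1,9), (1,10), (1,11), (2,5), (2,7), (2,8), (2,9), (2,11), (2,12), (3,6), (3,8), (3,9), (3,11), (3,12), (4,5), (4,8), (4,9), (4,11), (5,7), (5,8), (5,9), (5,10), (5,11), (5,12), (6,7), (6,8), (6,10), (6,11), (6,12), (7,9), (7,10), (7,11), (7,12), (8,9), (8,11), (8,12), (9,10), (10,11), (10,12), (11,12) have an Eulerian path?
No (4 vertices have odd degree: {4, 5, 8, 10}; Eulerian path requires 0 or 2)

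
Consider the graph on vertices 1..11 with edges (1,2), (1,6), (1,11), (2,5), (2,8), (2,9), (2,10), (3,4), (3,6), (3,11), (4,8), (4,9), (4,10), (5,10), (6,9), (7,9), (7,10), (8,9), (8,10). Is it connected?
Yes (BFS from 1 visits [1, 2, 6, 11, 5, 8, 9, 10, 3, 4, 7] — all 11 vertices reached)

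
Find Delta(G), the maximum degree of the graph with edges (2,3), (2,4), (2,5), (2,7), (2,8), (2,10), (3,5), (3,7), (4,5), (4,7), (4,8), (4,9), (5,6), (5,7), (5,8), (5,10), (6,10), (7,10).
7 (attained at vertex 5)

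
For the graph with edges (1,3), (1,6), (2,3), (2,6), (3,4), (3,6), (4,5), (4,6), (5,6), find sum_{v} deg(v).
18 (handshake: sum of degrees = 2|E| = 2 x 9 = 18)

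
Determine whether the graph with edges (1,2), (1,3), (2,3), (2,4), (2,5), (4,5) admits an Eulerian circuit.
Yes (the graph is connected and all 5 vertices have even degree)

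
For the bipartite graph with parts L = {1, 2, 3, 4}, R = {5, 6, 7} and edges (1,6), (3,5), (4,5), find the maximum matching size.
2 (matching: (1,6), (3,5); upper bound min(|L|,|R|) = min(4,3) = 3)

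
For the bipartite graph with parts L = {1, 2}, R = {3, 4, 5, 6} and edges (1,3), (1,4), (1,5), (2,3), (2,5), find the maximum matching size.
2 (matching: (1,4), (2,5); upper bound min(|L|,|R|) = min(2,4) = 2)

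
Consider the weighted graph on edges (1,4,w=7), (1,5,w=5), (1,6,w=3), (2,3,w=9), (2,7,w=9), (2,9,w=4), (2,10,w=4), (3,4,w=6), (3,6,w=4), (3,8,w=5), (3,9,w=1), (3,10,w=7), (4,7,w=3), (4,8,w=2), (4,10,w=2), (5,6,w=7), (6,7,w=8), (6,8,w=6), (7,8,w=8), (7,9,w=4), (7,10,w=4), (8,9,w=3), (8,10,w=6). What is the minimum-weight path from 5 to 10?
14 (path: 5 -> 1 -> 4 -> 10; weights 5 + 7 + 2 = 14)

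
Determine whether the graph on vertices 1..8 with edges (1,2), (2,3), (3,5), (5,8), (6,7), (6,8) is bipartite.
Yes. Partition: {1, 3, 4, 7, 8}, {2, 5, 6}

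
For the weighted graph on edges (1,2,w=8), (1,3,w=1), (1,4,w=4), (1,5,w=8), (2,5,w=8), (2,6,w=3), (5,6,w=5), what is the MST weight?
21 (MST edges: (1,3,w=1), (1,4,w=4), (1,5,w=8), (2,6,w=3), (5,6,w=5); sum of weights 1 + 4 + 8 + 3 + 5 = 21)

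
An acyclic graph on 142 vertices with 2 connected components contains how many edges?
140 (Each of the 2 component trees on V_i vertices has V_i - 1 edges; summing gives V - C = 142 - 2 = 140)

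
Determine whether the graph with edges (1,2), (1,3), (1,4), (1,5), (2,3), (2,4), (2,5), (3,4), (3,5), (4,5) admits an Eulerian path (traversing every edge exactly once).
Yes — and in fact it has an Eulerian circuit (the graph is connected and all 5 vertices have even degree)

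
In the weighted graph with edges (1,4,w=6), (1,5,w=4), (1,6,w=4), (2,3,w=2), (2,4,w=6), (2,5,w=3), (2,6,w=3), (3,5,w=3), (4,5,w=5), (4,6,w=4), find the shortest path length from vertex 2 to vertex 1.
7 (path: 2 -> 5 -> 1; weights 3 + 4 = 7)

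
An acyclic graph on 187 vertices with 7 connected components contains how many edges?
180 (Each of the 7 component trees on V_i vertices has V_i - 1 edges; summing gives V - C = 187 - 7 = 180)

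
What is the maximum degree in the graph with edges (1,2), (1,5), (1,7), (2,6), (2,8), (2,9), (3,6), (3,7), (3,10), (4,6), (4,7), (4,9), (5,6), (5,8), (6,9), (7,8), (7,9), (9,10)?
5 (attained at vertices 6, 7, 9)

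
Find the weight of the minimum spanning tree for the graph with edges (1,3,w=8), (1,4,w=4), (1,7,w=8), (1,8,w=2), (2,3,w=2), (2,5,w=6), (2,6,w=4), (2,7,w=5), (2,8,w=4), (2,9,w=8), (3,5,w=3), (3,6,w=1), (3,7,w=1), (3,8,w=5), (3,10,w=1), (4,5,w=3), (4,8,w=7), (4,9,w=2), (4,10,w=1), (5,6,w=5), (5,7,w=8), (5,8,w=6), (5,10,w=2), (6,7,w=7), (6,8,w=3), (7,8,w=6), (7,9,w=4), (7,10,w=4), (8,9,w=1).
13 (MST edges: (1,8,w=2), (2,3,w=2), (3,6,w=1), (3,7,w=1), (3,10,w=1), (4,9,w=2), (4,10,w=1), (5,10,w=2), (8,9,w=1); sum of weights 2 + 2 + 1 + 1 + 1 + 2 + 1 + 2 + 1 = 13)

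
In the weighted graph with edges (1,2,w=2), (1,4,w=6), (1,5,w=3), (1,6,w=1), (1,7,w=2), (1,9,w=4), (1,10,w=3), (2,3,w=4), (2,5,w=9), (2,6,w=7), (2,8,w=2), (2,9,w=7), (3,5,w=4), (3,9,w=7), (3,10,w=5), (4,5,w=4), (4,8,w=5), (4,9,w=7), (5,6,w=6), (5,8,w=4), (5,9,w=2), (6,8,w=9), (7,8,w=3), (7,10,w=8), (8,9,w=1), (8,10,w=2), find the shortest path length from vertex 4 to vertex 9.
6 (path: 4 -> 5 -> 9; weights 4 + 2 = 6)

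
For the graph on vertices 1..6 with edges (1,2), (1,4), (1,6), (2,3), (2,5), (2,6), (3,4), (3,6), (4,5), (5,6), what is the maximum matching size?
3 (matching: (1,6), (2,3), (4,5); upper bound floor(n/2) = floor(6/2) = 3)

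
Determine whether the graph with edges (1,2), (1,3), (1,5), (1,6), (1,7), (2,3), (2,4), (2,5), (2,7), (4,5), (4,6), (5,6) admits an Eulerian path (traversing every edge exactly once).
No (4 vertices have odd degree: {1, 2, 4, 6}; Eulerian path requires 0 or 2)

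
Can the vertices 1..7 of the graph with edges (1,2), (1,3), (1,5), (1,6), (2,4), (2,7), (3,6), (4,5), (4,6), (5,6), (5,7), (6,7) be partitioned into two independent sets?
No (odd cycle of length 3: 6 -> 1 -> 3 -> 6)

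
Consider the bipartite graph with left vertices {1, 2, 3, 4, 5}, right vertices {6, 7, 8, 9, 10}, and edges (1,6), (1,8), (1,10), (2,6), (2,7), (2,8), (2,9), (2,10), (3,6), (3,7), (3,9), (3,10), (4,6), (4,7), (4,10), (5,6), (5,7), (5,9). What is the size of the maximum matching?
5 (matching: (1,10), (2,8), (3,9), (4,7), (5,6); upper bound min(|L|,|R|) = min(5,5) = 5)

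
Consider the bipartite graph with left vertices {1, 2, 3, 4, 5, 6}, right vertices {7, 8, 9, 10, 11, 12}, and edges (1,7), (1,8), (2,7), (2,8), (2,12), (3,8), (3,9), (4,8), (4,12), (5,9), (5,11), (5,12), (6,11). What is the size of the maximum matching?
5 (matching: (1,8), (2,7), (3,9), (4,12), (5,11); upper bound min(|L|,|R|) = min(6,6) = 6)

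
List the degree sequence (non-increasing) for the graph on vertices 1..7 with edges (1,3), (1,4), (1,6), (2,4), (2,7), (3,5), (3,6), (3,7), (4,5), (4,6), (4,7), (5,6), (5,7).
[5, 4, 4, 4, 4, 3, 2] (degrees: deg(1)=3, deg(2)=2, deg(3)=4, deg(4)=5, deg(5)=4, deg(6)=4, deg(7)=4)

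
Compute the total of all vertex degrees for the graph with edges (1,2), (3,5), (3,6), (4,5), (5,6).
10 (handshake: sum of degrees = 2|E| = 2 x 5 = 10)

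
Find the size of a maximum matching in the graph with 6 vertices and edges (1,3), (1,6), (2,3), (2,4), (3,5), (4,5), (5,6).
3 (matching: (1,6), (2,4), (3,5); upper bound floor(n/2) = floor(6/2) = 3)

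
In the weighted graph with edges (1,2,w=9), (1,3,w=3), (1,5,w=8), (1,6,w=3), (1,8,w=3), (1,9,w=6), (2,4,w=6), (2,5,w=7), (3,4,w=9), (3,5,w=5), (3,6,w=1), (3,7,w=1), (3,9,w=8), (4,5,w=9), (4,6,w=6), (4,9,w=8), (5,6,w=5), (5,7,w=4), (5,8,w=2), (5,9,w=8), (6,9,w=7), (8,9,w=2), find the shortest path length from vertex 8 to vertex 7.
6 (path: 8 -> 5 -> 7; weights 2 + 4 = 6)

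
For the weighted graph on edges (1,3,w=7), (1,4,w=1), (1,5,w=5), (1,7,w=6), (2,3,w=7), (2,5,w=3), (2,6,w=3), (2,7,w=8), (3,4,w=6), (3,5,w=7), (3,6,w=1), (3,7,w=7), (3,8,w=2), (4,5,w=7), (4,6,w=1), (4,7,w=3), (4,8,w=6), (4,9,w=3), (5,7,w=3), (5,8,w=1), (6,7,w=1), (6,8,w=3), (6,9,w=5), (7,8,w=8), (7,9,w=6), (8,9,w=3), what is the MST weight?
13 (MST edges: (1,4,w=1), (2,6,w=3), (3,6,w=1), (3,8,w=2), (4,6,w=1), (4,9,w=3), (5,8,w=1), (6,7,w=1); sum of weights 1 + 3 + 1 + 2 + 1 + 3 + 1 + 1 = 13)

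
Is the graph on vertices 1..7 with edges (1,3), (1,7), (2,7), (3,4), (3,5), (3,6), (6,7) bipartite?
Yes. Partition: {1, 2, 4, 5, 6}, {3, 7}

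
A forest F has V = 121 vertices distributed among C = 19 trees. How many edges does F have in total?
102 (Each of the 19 component trees on V_i vertices has V_i - 1 edges; summing gives V - C = 121 - 19 = 102)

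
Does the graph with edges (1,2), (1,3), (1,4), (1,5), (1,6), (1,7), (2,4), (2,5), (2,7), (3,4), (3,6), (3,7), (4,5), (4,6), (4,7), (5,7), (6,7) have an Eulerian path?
Yes — and in fact it has an Eulerian circuit (the graph is connected and all 7 vertices have even degree)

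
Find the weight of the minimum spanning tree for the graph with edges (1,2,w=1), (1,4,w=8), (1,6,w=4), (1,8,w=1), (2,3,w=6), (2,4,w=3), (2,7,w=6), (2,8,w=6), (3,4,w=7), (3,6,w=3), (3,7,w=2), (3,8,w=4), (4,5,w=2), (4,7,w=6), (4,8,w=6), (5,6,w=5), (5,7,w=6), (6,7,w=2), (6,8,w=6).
15 (MST edges: (1,2,w=1), (1,6,w=4), (1,8,w=1), (2,4,w=3), (3,7,w=2), (4,5,w=2), (6,7,w=2); sum of weights 1 + 4 + 1 + 3 + 2 + 2 + 2 = 15)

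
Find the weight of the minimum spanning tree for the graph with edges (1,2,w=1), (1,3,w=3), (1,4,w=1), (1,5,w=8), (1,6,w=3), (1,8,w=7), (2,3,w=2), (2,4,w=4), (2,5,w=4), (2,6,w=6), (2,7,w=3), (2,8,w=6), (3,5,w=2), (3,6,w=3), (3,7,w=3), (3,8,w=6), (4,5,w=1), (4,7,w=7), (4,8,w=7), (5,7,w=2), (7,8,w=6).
16 (MST edges: (1,2,w=1), (1,4,w=1), (1,6,w=3), (2,3,w=2), (2,8,w=6), (4,5,w=1), (5,7,w=2); sum of weights 1 + 1 + 3 + 2 + 6 + 1 + 2 = 16)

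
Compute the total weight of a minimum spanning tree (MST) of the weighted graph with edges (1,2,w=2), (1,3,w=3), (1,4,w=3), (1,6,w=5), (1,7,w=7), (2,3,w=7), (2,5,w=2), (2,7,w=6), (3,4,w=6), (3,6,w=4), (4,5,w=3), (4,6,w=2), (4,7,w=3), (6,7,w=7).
15 (MST edges: (1,2,w=2), (1,3,w=3), (1,4,w=3), (2,5,w=2), (4,6,w=2), (4,7,w=3); sum of weights 2 + 3 + 3 + 2 + 2 + 3 = 15)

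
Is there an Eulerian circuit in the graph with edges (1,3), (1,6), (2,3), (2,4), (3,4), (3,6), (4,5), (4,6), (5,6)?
Yes (the graph is connected and all 6 vertices have even degree)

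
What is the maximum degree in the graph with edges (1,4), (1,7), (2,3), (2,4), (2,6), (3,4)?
3 (attained at vertices 2, 4)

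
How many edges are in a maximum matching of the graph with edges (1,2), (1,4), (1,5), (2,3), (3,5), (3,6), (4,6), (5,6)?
3 (matching: (1,5), (2,3), (4,6); upper bound floor(n/2) = floor(6/2) = 3)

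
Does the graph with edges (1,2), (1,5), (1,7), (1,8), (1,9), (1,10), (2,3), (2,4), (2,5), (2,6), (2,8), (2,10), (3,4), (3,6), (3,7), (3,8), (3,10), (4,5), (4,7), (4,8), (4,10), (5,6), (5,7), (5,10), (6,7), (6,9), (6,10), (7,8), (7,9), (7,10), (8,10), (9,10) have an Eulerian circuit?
No (2 vertices have odd degree: {2, 10}; Eulerian circuit requires 0)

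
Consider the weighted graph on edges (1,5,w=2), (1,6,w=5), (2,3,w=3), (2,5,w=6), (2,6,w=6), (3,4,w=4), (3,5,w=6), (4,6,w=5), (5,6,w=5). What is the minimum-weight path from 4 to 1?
10 (path: 4 -> 6 -> 1; weights 5 + 5 = 10)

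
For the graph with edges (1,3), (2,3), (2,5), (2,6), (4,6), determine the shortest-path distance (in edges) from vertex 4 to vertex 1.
4 (path: 4 -> 6 -> 2 -> 3 -> 1, 4 edges)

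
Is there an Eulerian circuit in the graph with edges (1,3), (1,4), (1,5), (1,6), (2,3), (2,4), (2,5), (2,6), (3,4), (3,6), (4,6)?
Yes (the graph is connected and all 6 vertices have even degree)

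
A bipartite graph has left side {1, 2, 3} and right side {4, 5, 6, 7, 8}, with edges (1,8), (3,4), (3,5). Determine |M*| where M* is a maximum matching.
2 (matching: (1,8), (3,5); upper bound min(|L|,|R|) = min(3,5) = 3)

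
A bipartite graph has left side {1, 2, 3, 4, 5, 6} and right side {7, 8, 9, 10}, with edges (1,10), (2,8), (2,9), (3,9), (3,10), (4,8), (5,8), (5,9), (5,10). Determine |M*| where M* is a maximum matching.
3 (matching: (1,10), (2,9), (4,8); upper bound min(|L|,|R|) = min(6,4) = 4)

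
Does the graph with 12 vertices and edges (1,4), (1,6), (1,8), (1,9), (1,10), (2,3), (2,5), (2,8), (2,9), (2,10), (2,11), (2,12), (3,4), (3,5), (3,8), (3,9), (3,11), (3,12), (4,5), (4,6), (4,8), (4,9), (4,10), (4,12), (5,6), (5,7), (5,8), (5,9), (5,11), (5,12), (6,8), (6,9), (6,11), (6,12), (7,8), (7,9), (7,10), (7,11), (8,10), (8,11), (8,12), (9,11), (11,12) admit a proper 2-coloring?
No (odd cycle of length 3: 9 -> 1 -> 4 -> 9)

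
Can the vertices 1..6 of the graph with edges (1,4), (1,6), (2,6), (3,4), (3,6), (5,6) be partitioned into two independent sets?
Yes. Partition: {1, 2, 3, 5}, {4, 6}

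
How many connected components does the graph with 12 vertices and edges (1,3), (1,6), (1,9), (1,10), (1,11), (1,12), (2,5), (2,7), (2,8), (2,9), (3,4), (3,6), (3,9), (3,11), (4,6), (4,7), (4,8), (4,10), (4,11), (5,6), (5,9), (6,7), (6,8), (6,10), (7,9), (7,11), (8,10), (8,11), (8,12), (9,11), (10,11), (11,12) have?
1 (components: {1, 2, 3, 4, 5, 6, 7, 8, 9, 10, 11, 12})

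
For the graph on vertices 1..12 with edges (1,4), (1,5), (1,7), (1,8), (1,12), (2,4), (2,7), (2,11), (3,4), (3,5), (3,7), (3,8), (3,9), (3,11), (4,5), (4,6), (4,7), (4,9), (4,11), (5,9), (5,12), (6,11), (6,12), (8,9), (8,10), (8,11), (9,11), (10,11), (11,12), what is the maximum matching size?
6 (matching: (1,5), (2,7), (3,9), (4,6), (8,10), (11,12); upper bound floor(n/2) = floor(12/2) = 6)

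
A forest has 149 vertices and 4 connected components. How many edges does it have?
145 (Each of the 4 component trees on V_i vertices has V_i - 1 edges; summing gives V - C = 149 - 4 = 145)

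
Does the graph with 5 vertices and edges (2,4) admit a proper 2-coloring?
Yes. Partition: {1, 2, 3, 5}, {4}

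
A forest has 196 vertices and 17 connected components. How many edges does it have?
179 (Each of the 17 component trees on V_i vertices has V_i - 1 edges; summing gives V - C = 196 - 17 = 179)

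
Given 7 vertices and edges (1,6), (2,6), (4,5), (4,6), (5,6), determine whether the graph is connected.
No, it has 3 components: {1, 2, 4, 5, 6}, {3}, {7}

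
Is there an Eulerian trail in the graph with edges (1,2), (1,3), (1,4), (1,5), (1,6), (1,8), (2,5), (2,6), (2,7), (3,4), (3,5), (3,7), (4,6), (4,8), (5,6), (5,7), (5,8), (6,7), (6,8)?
Yes — and in fact it has an Eulerian circuit (the graph is connected and all 8 vertices have even degree)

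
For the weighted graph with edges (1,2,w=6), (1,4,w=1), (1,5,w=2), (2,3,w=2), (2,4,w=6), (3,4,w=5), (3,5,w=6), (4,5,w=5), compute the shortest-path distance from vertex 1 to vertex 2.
6 (path: 1 -> 2; weights 6 = 6)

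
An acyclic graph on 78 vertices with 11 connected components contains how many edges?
67 (Each of the 11 component trees on V_i vertices has V_i - 1 edges; summing gives V - C = 78 - 11 = 67)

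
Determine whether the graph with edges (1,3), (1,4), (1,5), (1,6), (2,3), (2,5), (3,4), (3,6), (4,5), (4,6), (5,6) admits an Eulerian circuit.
Yes (the graph is connected and all 6 vertices have even degree)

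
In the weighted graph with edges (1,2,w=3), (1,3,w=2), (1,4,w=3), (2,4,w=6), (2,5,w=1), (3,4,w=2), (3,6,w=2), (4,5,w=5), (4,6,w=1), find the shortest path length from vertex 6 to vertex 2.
7 (path: 6 -> 4 -> 2; weights 1 + 6 = 7)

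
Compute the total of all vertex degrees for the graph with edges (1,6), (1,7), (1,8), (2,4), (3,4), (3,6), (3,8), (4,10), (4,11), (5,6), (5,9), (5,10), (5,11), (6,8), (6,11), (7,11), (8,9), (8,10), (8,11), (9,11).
40 (handshake: sum of degrees = 2|E| = 2 x 20 = 40)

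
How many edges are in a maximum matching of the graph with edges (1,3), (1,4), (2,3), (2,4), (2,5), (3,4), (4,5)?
2 (matching: (1,4), (2,5); upper bound floor(n/2) = floor(5/2) = 2)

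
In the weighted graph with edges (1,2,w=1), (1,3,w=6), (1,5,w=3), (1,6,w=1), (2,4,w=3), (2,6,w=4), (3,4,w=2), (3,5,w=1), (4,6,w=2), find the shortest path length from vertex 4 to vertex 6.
2 (path: 4 -> 6; weights 2 = 2)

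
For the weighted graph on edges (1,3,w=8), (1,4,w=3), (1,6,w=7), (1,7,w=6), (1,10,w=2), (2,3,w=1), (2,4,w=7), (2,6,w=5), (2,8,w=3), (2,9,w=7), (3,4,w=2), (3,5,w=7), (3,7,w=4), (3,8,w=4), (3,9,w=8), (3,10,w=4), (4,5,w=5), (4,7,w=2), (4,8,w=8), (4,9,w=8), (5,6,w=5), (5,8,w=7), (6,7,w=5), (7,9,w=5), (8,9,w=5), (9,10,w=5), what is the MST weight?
28 (MST edges: (1,4,w=3), (1,10,w=2), (2,3,w=1), (2,6,w=5), (2,8,w=3), (3,4,w=2), (4,5,w=5), (4,7,w=2), (7,9,w=5); sum of weights 3 + 2 + 1 + 5 + 3 + 2 + 5 + 2 + 5 = 28)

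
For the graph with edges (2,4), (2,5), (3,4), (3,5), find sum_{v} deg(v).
8 (handshake: sum of degrees = 2|E| = 2 x 4 = 8)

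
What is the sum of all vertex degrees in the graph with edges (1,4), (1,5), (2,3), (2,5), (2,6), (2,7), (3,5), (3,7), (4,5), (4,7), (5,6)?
22 (handshake: sum of degrees = 2|E| = 2 x 11 = 22)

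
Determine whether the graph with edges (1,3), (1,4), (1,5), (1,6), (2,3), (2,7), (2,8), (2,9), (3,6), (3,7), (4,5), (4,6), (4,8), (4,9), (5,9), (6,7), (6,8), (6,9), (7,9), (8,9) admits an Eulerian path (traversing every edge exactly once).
Yes (the graph is connected and exactly 2 vertices have odd degree: {4, 5}; any Eulerian path must start and end at those)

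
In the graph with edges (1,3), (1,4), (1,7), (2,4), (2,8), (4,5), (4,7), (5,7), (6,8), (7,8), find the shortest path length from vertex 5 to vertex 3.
3 (path: 5 -> 7 -> 1 -> 3, 3 edges)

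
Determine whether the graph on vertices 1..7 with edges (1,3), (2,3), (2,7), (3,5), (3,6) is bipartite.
Yes. Partition: {1, 2, 4, 5, 6}, {3, 7}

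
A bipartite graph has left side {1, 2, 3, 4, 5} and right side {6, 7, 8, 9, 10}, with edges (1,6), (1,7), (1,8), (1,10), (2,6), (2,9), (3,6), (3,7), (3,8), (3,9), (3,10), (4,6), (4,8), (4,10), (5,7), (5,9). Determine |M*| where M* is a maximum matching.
5 (matching: (1,10), (2,9), (3,8), (4,6), (5,7); upper bound min(|L|,|R|) = min(5,5) = 5)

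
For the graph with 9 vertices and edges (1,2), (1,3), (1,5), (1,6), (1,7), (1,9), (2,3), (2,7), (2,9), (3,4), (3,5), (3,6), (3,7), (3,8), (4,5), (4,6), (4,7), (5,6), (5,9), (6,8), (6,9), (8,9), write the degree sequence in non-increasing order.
[7, 6, 6, 5, 5, 4, 4, 4, 3] (degrees: deg(1)=6, deg(2)=4, deg(3)=7, deg(4)=4, deg(5)=5, deg(6)=6, deg(7)=4, deg(8)=3, deg(9)=5)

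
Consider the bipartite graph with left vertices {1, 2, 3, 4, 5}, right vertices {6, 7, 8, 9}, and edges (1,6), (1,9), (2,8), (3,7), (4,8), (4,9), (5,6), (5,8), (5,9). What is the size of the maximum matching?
4 (matching: (1,9), (2,8), (3,7), (5,6); upper bound min(|L|,|R|) = min(5,4) = 4)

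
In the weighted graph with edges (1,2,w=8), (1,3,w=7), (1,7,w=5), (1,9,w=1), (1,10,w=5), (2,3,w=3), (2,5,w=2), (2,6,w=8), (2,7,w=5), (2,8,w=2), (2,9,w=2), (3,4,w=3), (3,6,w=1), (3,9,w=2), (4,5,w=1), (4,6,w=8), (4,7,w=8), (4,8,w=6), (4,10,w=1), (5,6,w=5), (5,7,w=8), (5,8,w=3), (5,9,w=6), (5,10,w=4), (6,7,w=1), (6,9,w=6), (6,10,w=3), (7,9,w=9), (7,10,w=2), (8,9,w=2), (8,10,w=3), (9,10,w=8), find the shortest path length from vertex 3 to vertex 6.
1 (path: 3 -> 6; weights 1 = 1)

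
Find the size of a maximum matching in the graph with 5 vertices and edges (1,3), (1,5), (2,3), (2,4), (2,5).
2 (matching: (1,5), (2,4); upper bound floor(n/2) = floor(5/2) = 2)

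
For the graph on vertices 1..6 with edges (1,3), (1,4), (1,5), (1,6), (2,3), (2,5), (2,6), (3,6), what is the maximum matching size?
3 (matching: (1,4), (2,5), (3,6); upper bound floor(n/2) = floor(6/2) = 3)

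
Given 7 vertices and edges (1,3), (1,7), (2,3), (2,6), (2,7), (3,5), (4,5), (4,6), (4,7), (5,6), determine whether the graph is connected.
Yes (BFS from 1 visits [1, 3, 7, 2, 5, 4, 6] — all 7 vertices reached)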